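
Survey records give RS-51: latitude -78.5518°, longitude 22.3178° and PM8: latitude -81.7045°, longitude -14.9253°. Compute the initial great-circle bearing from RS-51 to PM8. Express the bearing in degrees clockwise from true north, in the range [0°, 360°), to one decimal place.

Δλ = -37.2431°
y = sin Δλ · cos φ₂ = -0.087317
x = cos φ₁ sin φ₂ − sin φ₁ cos φ₂ cos Δλ = -0.083834
θ = atan2(y, x) = -133.8341° → 226.1659° (mod 360°)

226.2°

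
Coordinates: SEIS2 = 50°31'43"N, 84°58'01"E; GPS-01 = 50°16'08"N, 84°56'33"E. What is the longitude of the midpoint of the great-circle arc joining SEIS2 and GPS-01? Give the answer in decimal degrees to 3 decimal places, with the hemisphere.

SEIS2: φ = +50.52861°, λ = +84.96694°
GPS-01: φ = +50.26889°, λ = +84.94250°
Bx = cos φ₂ cos Δλ = 0.639185,  By = cos φ₂ sin Δλ = -0.000273
φₘ = atan2(sin φ₁ + sin φ₂, √((cos φ₁ + Bx)² + By²)) = 50.39875°
λₘ = λ₁ + atan2(By, cos φ₁ + Bx) = 84.95469°

84.955°E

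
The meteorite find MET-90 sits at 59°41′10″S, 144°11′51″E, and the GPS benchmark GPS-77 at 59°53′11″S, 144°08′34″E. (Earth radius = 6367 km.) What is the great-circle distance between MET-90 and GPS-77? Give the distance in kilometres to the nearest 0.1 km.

MET-90: φ = -59.68611°, λ = +144.19750°
GPS-77: φ = -59.88639°, λ = +144.14278°
Δφ = -0.2003°,  Δλ = -0.0547°
a = sin²(Δφ/2) + cos φ₁ cos φ₂ sin²(Δλ/2) = 0.000003
c = 2·arcsin(√a) = 0.003528 rad = 0.2022°
d = R·c = 6367 × 0.003528 = 22.5 km

22.5 km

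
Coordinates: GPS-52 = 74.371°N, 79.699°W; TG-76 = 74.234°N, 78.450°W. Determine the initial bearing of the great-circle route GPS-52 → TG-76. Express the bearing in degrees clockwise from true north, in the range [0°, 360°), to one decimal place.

111.5°

Δλ = 1.2490°
y = sin Δλ · cos φ₂ = 0.005923
x = cos φ₁ sin φ₂ − sin φ₁ cos φ₂ cos Δλ = -0.002329
θ = atan2(y, x) = 111.4662° → 111.4662° (mod 360°)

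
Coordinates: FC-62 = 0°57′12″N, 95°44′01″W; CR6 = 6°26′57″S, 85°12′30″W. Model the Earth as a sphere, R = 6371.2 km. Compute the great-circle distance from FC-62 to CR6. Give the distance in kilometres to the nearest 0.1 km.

FC-62: φ = +0.95333°, λ = -95.73361°
CR6: φ = -6.44917°, λ = -85.20833°
Δφ = -7.4025°,  Δλ = 10.5253°
a = sin²(Δφ/2) + cos φ₁ cos φ₂ sin²(Δλ/2) = 0.012526
c = 2·arcsin(√a) = 0.224306 rad = 12.8518°
d = R·c = 6371.2 × 0.224306 = 1429.1 km

1429.1 km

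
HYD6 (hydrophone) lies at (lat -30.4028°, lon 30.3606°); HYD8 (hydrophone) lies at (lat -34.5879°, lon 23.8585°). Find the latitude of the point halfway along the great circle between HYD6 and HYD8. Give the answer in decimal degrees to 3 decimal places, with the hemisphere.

Bx = cos φ₂ cos Δλ = 0.817961,  By = cos φ₂ sin Δλ = -0.093225
φₘ = atan2(sin φ₁ + sin φ₂, √((cos φ₁ + Bx)² + By²)) = -32.53716°
λₘ = λ₁ + atan2(By, cos φ₁ + Bx) = 27.18529°

32.537°S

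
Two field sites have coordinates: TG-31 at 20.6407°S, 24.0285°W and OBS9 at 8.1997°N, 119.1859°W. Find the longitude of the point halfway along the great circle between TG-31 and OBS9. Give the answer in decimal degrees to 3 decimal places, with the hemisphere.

73.364°W

Bx = cos φ₂ cos Δλ = -0.088973,  By = cos φ₂ sin Δλ = -0.985770
φₘ = atan2(sin φ₁ + sin φ₂, √((cos φ₁ + Bx)² + By²)) = -9.17417°
λₘ = λ₁ + atan2(By, cos φ₁ + Bx) = -73.36392°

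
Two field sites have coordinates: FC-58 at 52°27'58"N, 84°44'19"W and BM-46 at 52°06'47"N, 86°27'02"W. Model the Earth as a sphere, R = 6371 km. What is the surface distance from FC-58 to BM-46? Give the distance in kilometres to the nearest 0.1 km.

122.9 km

FC-58: φ = +52.46611°, λ = -84.73861°
BM-46: φ = +52.11306°, λ = -86.45056°
Δφ = -0.3531°,  Δλ = -1.7119°
a = sin²(Δφ/2) + cos φ₁ cos φ₂ sin²(Δλ/2) = 0.000093
c = 2·arcsin(√a) = 0.019286 rad = 1.1050°
d = R·c = 6371 × 0.019286 = 122.9 km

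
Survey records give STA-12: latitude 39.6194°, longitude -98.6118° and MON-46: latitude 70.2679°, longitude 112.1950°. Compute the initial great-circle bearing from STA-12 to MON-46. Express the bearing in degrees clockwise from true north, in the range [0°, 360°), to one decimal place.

349.2°

Δλ = -149.1932°
y = sin Δλ · cos φ₂ = -0.172912
x = cos φ₁ sin φ₂ − sin φ₁ cos φ₂ cos Δλ = 0.909985
θ = atan2(y, x) = -10.7589° → 349.2411° (mod 360°)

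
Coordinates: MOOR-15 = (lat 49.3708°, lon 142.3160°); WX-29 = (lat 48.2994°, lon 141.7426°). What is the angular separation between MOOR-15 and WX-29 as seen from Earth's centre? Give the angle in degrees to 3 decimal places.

1.136°

Δφ = -1.0714°,  Δλ = -0.5734°
a = sin²(Δφ/2) + cos φ₁ cos φ₂ sin²(Δλ/2) = 0.000098
c = 2·arcsin(√a) = 0.019826 rad = 1.1359°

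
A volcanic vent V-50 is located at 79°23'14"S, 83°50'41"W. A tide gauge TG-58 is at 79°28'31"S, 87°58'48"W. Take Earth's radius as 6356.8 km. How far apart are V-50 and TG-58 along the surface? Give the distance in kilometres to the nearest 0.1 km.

84.7 km

V-50: φ = -79.38722°, λ = -83.84472°
TG-58: φ = -79.47528°, λ = -87.98000°
Δφ = -0.0881°,  Δλ = -4.1353°
a = sin²(Δφ/2) + cos φ₁ cos φ₂ sin²(Δλ/2) = 0.000044
c = 2·arcsin(√a) = 0.013324 rad = 0.7634°
d = R·c = 6356.8 × 0.013324 = 84.7 km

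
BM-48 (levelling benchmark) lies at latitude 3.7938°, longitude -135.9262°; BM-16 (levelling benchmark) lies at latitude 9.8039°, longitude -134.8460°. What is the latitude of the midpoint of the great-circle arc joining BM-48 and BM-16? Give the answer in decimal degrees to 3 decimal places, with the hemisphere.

6.799°N

Bx = cos φ₂ cos Δλ = 0.985221,  By = cos φ₂ sin Δλ = 0.018577
φₘ = atan2(sin φ₁ + sin φ₂, √((cos φ₁ + Bx)² + By²)) = 6.79915°
λₘ = λ₁ + atan2(By, cos φ₁ + Bx) = -135.38948°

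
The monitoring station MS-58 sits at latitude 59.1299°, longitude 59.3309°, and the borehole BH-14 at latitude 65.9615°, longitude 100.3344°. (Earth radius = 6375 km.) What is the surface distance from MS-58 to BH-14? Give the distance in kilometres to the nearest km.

Δφ = 6.8316°,  Δλ = 41.0035°
a = sin²(Δφ/2) + cos φ₁ cos φ₂ sin²(Δλ/2) = 0.029188
c = 2·arcsin(√a) = 0.343375 rad = 19.6739°
d = R·c = 6375 × 0.343375 = 2189.0 km

2189 km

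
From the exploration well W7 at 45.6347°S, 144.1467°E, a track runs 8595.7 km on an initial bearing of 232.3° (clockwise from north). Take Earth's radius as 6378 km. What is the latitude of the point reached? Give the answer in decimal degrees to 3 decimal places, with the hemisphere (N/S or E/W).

35.111°S

δ = d/R = 8595.7/6378 = 1.347711 rad
φ₂ = arcsin(sin φ₁ cos δ + cos φ₁ sin δ cos θ)
   = arcsin(-0.71490·0.22124 + 0.69923·0.97522·-0.61153) = -35.11123°
λ₂ = λ₁ + atan2(sin θ sin δ cos φ₁, cos δ − sin φ₁ sin φ₂) = 34.75210°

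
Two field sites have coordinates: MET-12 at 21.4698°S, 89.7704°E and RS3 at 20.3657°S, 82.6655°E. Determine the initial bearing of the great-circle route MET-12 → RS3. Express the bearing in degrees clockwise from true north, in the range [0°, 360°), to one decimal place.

Δλ = -7.1049°
y = sin Δλ · cos φ₂ = -0.115955
x = cos φ₁ sin φ₂ − sin φ₁ cos φ₂ cos Δλ = 0.016634
θ = atan2(y, x) = -81.8364° → 278.1636° (mod 360°)

278.2°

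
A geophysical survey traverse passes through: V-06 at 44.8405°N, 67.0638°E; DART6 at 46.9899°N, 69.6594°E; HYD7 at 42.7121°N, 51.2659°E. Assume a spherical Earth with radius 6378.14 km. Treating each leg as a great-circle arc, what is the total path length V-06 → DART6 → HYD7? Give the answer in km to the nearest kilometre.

V-06→DART6: c = 0.048991 rad, d = 312.47 km
DART6→HYD7: c = 0.238860 rad, d = 1523.48 km
Total = 312.47 + 1523.48 = 1835.95 km

1836 km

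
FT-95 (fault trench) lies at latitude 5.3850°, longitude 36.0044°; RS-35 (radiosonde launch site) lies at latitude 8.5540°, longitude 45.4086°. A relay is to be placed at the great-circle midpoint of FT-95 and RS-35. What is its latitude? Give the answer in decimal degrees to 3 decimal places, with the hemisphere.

6.993°N

Bx = cos φ₂ cos Δλ = 0.975586,  By = cos φ₂ sin Δλ = 0.161581
φₘ = atan2(sin φ₁ + sin φ₂, √((cos φ₁ + Bx)² + By²)) = 6.99280°
λₘ = λ₁ + atan2(By, cos φ₁ + Bx) = 40.69056°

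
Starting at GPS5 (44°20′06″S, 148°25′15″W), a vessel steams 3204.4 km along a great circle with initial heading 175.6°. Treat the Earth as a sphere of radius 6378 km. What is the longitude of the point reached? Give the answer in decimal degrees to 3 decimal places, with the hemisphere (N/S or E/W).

141.194°W

GPS5: φ = -44.33500°, λ = -148.42083°
δ = d/R = 3204.4/6378 = 0.502415 rad
φ₂ = arcsin(sin φ₁ cos δ + cos φ₁ sin δ cos θ)
   = arcsin(-0.69885·0.87642 + 0.71527·0.48154·-0.99705) = -72.92205°
λ₂ = λ₁ + atan2(sin θ sin δ cos φ₁, cos δ − sin φ₁ sin φ₂) = -141.19397°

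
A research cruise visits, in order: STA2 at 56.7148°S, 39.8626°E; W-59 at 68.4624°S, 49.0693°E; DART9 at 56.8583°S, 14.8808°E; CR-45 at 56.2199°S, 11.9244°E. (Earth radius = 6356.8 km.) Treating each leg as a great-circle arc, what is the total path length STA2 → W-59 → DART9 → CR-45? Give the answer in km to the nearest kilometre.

3697 km

STA2→W-59: c = 0.217414 rad, d = 1382.06 km
W-59→DART9: c = 0.333575 rad, d = 2120.47 km
DART9→CR-45: c = 0.030551 rad, d = 194.21 km
Total = 1382.06 + 2120.47 + 194.21 = 3696.73 km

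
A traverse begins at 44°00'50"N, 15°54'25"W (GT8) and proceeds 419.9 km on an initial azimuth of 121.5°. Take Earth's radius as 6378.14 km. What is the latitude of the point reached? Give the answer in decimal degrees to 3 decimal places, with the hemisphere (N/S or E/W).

GT8: φ = +44.01389°, λ = -15.90694°
δ = d/R = 419.9/6378.14 = 0.065834 rad
φ₂ = arcsin(sin φ₁ cos δ + cos φ₁ sin δ cos θ)
   = arcsin(0.69483·0.99783 + 0.71917·0.06579·-0.52250) = 41.95965°
λ₂ = λ₁ + atan2(sin θ sin δ cos φ₁, cos δ − sin φ₁ sin φ₂) = -11.58090°

41.960°N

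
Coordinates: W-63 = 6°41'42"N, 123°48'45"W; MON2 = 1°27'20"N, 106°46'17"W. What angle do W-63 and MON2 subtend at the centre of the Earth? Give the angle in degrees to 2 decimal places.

W-63: φ = +6.69500°, λ = -123.81250°
MON2: φ = +1.45556°, λ = -106.77139°
Δφ = -5.2394°,  Δλ = 17.0411°
a = sin²(Δφ/2) + cos φ₁ cos φ₂ sin²(Δλ/2) = 0.023885
c = 2·arcsin(√a) = 0.310339 rad = 17.7811°

17.78°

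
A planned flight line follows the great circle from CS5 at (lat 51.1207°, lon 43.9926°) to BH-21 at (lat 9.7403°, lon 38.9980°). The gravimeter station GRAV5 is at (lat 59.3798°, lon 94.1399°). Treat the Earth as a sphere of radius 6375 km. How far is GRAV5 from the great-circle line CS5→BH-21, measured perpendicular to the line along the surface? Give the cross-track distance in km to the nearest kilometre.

δ₁₃ = central angle CS5→GRAV5 = 0.505783 rad  (haversine)
θ₁₃ = bearing CS5→GRAV5 = 53.811°,  θ₁₂ = bearing CS5→BH-21 = 187.428°
dₓₜ = R·arcsin(sin δ₁₃ · sin(θ₁₃ − θ₁₂)) = 6375·arcsin(0.48449·sin(-133.617°)) = -2284.659 km
|dₓₜ| = 2284.659 km

2285 km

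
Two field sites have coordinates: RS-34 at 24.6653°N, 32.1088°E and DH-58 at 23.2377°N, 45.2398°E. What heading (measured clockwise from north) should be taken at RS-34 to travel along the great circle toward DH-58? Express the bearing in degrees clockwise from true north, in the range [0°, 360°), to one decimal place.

Δλ = 13.1310°
y = sin Δλ · cos φ₂ = 0.208749
x = cos φ₁ sin φ₂ − sin φ₁ cos φ₂ cos Δλ = -0.014887
θ = atan2(y, x) = 94.0793° → 94.0793° (mod 360°)

94.1°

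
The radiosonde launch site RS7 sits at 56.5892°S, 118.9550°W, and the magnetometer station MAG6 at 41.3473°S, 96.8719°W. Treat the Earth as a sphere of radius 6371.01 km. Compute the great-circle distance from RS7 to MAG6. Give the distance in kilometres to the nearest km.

Δφ = 15.2419°,  Δλ = 22.0831°
a = sin²(Δφ/2) + cos φ₁ cos φ₂ sin²(Δλ/2) = 0.032750
c = 2·arcsin(√a) = 0.363947 rad = 20.8526°
d = R·c = 6371.01 × 0.363947 = 2318.7 km

2319 km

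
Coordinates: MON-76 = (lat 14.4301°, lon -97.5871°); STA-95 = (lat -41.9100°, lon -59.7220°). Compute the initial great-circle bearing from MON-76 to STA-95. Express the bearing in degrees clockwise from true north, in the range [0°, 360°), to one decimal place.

Δλ = 37.8651°
y = sin Δλ · cos φ₂ = 0.456790
x = cos φ₁ sin φ₂ − sin φ₁ cos φ₂ cos Δλ = -0.793297
θ = atan2(y, x) = 150.0661° → 150.0661° (mod 360°)

150.1°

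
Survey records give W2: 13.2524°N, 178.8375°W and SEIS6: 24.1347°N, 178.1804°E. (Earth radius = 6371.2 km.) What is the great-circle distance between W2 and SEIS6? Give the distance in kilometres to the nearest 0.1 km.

Δφ = 10.8823°,  Δλ = -2.9821°
a = sin²(Δφ/2) + cos φ₁ cos φ₂ sin²(Δλ/2) = 0.009593
c = 2·arcsin(√a) = 0.196201 rad = 11.2415°
d = R·c = 6371.2 × 0.196201 = 1250.0 km

1250.0 km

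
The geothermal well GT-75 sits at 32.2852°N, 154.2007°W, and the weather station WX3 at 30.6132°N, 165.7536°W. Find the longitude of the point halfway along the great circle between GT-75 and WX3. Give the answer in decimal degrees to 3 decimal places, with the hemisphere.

160.029°W

Bx = cos φ₂ cos Δλ = 0.843189,  By = cos φ₂ sin Δλ = -0.172360
φₘ = atan2(sin φ₁ + sin φ₂, √((cos φ₁ + Bx)² + By²)) = 31.57917°
λₘ = λ₁ + atan2(By, cos φ₁ + Bx) = -160.02888°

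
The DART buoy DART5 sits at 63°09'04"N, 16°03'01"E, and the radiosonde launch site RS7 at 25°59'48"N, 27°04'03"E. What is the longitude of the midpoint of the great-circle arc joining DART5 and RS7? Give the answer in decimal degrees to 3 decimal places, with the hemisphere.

23.388°E

DART5: φ = +63.15111°, λ = +16.05028°
RS7: φ = +25.99667°, λ = +27.06750°
Bx = cos φ₂ cos Δλ = 0.882254,  By = cos φ₂ sin Δλ = 0.171768
φₘ = atan2(sin φ₁ + sin φ₂, √((cos φ₁ + Bx)² + By²)) = 44.69189°
λₘ = λ₁ + atan2(By, cos φ₁ + Bx) = 23.38799°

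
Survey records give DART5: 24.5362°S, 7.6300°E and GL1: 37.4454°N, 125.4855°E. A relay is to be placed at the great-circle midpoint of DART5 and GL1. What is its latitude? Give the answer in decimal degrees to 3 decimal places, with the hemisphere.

Bx = cos φ₂ cos Δλ = -0.370960,  By = cos φ₂ sin Δλ = 0.701939
φₘ = atan2(sin φ₁ + sin φ₂, √((cos φ₁ + Bx)² + By²)) = 12.28817°
λₘ = λ₁ + atan2(By, cos φ₁ + Bx) = 60.12371°

12.288°N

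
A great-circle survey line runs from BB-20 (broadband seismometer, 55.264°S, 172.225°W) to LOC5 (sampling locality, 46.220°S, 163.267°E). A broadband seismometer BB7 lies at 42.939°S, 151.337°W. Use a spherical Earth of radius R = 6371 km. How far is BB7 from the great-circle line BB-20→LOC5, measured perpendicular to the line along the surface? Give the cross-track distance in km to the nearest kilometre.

1633 km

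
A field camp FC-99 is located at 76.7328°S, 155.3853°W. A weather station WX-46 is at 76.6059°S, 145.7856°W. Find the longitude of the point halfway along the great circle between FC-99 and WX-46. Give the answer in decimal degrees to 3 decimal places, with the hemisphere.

Bx = cos φ₂ cos Δλ = 0.228404,  By = cos φ₂ sin Δλ = 0.038630
φₘ = atan2(sin φ₁ + sin φ₂, √((cos φ₁ + Bx)² + By²)) = -76.71444°
λₘ = λ₁ + atan2(By, cos φ₁ + Bx) = -150.56297°

150.563°W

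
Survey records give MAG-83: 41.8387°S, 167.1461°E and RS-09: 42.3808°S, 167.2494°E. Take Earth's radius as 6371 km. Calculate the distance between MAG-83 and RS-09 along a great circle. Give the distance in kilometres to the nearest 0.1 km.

60.9 km

Δφ = -0.5421°,  Δλ = 0.1033°
a = sin²(Δφ/2) + cos φ₁ cos φ₂ sin²(Δλ/2) = 0.000023
c = 2·arcsin(√a) = 0.009555 rad = 0.5475°
d = R·c = 6371 × 0.009555 = 60.9 km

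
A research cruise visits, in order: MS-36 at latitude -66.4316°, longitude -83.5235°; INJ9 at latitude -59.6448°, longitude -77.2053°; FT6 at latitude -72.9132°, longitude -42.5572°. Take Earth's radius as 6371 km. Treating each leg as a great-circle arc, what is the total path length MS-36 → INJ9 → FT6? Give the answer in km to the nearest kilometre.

2902 km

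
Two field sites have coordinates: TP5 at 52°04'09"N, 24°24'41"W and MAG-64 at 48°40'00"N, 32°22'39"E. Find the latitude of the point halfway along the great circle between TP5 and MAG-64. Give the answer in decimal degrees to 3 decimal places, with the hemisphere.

TP5: φ = +52.06917°, λ = -24.41139°
MAG-64: φ = +48.66667°, λ = +32.37750°
Bx = cos φ₂ cos Δλ = 0.361739,  By = cos φ₂ sin Δλ = 0.552561
φₘ = atan2(sin φ₁ + sin φ₂, √((cos φ₁ + Bx)² + By²)) = 53.91866°
λₘ = λ₁ + atan2(By, cos φ₁ + Bx) = 5.09364°

53.919°N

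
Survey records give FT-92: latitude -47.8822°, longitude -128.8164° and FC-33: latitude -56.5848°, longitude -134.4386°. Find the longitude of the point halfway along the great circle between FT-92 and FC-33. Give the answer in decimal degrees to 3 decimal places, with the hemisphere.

131.351°W

Bx = cos φ₂ cos Δλ = 0.548053,  By = cos φ₂ sin Δλ = -0.053951
φₘ = atan2(sin φ₁ + sin φ₂, √((cos φ₁ + Bx)² + By²)) = -52.26657°
λₘ = λ₁ + atan2(By, cos φ₁ + Bx) = -131.35119°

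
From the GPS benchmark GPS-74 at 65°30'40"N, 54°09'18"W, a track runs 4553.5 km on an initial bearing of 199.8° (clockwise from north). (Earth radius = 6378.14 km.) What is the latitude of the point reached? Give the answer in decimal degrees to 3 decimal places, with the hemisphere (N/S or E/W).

25.622°N

GPS-74: φ = +65.51111°, λ = -54.15500°
δ = d/R = 4553.5/6378.14 = 0.713923 rad
φ₂ = arcsin(sin φ₁ cos δ + cos φ₁ sin δ cos θ)
   = arcsin(0.91004·0.75580 + 0.41452·0.65480·-0.94088) = 25.62175°
λ₂ = λ₁ + atan2(sin θ sin δ cos φ₁, cos δ − sin φ₁ sin φ₂) = -68.39570°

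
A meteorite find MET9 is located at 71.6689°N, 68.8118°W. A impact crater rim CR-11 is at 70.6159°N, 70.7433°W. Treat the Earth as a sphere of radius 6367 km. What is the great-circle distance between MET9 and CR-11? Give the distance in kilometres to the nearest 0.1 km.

Δφ = -1.0530°,  Δλ = -1.9315°
a = sin²(Δφ/2) + cos φ₁ cos φ₂ sin²(Δλ/2) = 0.000114
c = 2·arcsin(√a) = 0.021363 rad = 1.2240°
d = R·c = 6367 × 0.021363 = 136.0 km

136.0 km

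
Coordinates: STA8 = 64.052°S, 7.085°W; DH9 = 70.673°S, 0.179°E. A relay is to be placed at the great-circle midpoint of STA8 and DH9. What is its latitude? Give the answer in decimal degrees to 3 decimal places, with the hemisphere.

67.403°S

Bx = cos φ₂ cos Δλ = 0.328303,  By = cos φ₂ sin Δλ = 0.041847
φₘ = atan2(sin φ₁ + sin φ₂, √((cos φ₁ + Bx)² + By²)) = -67.40261°
λₘ = λ₁ + atan2(By, cos φ₁ + Bx) = -3.95744°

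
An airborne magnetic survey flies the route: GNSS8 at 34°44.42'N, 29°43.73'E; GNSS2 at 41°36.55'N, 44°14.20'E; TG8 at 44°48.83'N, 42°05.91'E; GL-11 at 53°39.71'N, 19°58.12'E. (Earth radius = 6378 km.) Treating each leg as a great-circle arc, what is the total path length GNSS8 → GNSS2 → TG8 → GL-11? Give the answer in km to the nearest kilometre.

3750 km

GNSS8: φ = +34.74033°, λ = +29.72883°
GNSS2: φ = +41.60917°, λ = +44.23667°
TG8: φ = +44.81383°, λ = +42.09850°
GL-11: φ = +53.66183°, λ = +19.96867°
GNSS8→GNSS2: c = 0.231902 rad, d = 1479.07 km
GNSS2→TG8: c = 0.062188 rad, d = 396.64 km
TG8→GL-11: c = 0.293859 rad, d = 1874.23 km
Total = 1479.07 + 396.64 + 1874.23 = 3749.94 km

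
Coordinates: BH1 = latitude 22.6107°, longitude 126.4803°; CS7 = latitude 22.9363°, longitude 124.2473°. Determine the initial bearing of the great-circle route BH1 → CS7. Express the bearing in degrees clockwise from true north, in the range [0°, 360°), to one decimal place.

Δλ = -2.2330°
y = sin Δλ · cos φ₂ = -0.035883
x = cos φ₁ sin φ₂ − sin φ₁ cos φ₂ cos Δλ = 0.005952
θ = atan2(y, x) = -80.5825° → 279.4175° (mod 360°)

279.4°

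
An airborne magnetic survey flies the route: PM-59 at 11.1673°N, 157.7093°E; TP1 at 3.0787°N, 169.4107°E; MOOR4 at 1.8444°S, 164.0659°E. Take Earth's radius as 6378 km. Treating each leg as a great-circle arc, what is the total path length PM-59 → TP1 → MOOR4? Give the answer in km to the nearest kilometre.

2383 km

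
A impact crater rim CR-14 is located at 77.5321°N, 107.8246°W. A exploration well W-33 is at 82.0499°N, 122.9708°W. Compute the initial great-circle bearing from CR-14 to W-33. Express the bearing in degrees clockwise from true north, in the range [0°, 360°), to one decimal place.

Δλ = -15.1462°
y = sin Δλ · cos φ₂ = -0.036138
x = cos φ₁ sin φ₂ − sin φ₁ cos φ₂ cos Δλ = 0.083460
θ = atan2(y, x) = -23.4126° → 336.5874° (mod 360°)

336.6°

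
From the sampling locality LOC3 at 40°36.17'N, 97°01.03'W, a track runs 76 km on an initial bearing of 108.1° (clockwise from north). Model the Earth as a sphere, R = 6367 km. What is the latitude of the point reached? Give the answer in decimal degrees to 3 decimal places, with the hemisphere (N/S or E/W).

40.387°N

LOC3: φ = +40.60283°, λ = -97.01717°
δ = d/R = 76/6367 = 0.011937 rad
φ₂ = arcsin(sin φ₁ cos δ + cos φ₁ sin δ cos θ)
   = arcsin(0.65081·0.99993 + 0.75924·0.01194·-0.31068) = 40.38721°
λ₂ = λ₁ + atan2(sin θ sin δ cos φ₁, cos δ − sin φ₁ sin φ₂) = -96.16369°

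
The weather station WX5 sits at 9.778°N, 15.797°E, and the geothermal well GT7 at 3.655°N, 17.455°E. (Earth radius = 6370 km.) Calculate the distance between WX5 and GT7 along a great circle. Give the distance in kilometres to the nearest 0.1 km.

Δφ = -6.1230°,  Δλ = 1.6580°
a = sin²(Δφ/2) + cos φ₁ cos φ₂ sin²(Δλ/2) = 0.003058
c = 2·arcsin(√a) = 0.110660 rad = 6.3403°
d = R·c = 6370 × 0.110660 = 704.9 km

704.9 km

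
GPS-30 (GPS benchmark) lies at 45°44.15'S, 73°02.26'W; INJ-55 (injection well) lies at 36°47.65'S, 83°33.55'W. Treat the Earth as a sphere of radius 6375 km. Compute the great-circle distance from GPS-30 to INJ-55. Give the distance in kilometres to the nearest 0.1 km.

GPS-30: φ = -45.73583°, λ = -73.03767°
INJ-55: φ = -36.79417°, λ = -83.55917°
Δφ = 8.9417°,  Δλ = -10.5215°
a = sin²(Δφ/2) + cos φ₁ cos φ₂ sin²(Δλ/2) = 0.010775
c = 2·arcsin(√a) = 0.207982 rad = 11.9165°
d = R·c = 6375 × 0.207982 = 1325.9 km

1325.9 km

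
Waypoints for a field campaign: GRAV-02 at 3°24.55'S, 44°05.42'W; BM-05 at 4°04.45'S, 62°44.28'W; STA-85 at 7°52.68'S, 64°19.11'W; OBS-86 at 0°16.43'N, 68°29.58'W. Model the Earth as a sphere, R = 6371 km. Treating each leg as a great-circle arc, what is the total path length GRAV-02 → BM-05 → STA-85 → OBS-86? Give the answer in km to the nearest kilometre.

GRAV-02: φ = -3.40917°, λ = -44.09033°
BM-05: φ = -4.07417°, λ = -62.73800°
STA-85: φ = -7.87800°, λ = -64.31850°
OBS-86: φ = +0.27383°, λ = -68.49300°
GRAV-02→BM-05: c = 0.324969 rad, d = 2070.38 km
BM-05→STA-85: c = 0.071833 rad, d = 457.65 km
STA-85→OBS-86: c = 0.159745 rad, d = 1017.74 km
Total = 2070.38 + 457.65 + 1017.74 = 3545.76 km

3546 km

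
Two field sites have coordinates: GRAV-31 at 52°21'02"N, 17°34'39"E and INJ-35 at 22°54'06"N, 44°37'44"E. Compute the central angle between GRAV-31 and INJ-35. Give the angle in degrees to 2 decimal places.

35.98°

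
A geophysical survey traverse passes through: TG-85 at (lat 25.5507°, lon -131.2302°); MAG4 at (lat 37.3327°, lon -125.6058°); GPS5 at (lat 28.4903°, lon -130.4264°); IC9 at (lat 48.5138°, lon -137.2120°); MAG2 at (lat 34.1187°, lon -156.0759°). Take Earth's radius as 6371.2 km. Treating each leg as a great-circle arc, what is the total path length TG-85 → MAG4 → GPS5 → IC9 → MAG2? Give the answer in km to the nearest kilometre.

7030 km

TG-85→MAG4: c = 0.221914 rad, d = 1413.86 km
MAG4→GPS5: c = 0.169656 rad, d = 1080.91 km
GPS5→IC9: c = 0.361198 rad, d = 2301.27 km
IC9→MAG2: c = 0.350653 rad, d = 2234.08 km
Total = 1413.86 + 1080.91 + 2301.27 + 2234.08 = 7030.12 km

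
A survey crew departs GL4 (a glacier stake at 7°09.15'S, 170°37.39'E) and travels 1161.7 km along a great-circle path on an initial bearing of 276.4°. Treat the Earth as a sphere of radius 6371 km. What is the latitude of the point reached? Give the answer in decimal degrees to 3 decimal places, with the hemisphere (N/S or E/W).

GL4: φ = -7.15250°, λ = +170.62317°
δ = d/R = 1161.7/6371 = 0.182342 rad
φ₂ = arcsin(sin φ₁ cos δ + cos φ₁ sin δ cos θ)
   = arcsin(-0.12451·0.98342 + 0.99222·0.18133·0.11147) = -5.87686°
λ₂ = λ₁ + atan2(sin θ sin δ cos φ₁, cos δ − sin φ₁ sin φ₂) = 160.18612°

5.877°S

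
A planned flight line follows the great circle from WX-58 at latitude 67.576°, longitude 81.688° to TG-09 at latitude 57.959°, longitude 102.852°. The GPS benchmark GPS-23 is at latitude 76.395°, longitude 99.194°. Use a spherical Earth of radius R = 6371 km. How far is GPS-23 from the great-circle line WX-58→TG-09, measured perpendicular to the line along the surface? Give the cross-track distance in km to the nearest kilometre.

δ₁₃ = central angle WX-58→GPS-23 = 0.179002 rad  (haversine)
θ₁₃ = bearing WX-58→GPS-23 = 23.416°,  θ₁₂ = bearing WX-58→TG-09 = 124.973°
dₓₜ = R·arcsin(sin δ₁₃ · sin(θ₁₃ − θ₁₂)) = 6371·arcsin(0.17805·sin(-101.557°)) = -1117.061 km
|dₓₜ| = 1117.061 km

1117 km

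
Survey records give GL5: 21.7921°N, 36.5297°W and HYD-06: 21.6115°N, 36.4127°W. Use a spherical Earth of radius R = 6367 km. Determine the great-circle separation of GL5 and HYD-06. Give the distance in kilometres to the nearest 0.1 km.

23.4 km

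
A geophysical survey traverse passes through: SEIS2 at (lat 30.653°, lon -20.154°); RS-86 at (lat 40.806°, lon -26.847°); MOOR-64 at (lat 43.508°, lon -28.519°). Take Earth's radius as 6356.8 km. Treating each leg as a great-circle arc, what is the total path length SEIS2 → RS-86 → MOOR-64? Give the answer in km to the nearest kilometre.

1606 km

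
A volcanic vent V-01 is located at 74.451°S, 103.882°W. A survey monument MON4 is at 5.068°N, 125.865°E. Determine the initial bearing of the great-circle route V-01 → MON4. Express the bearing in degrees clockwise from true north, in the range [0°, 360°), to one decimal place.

Δλ = -130.2530°
y = sin Δλ · cos φ₂ = -0.760215
x = cos φ₁ sin φ₂ − sin φ₁ cos φ₂ cos Δλ = -0.596402
θ = atan2(y, x) = -128.1148° → 231.8852° (mod 360°)

231.9°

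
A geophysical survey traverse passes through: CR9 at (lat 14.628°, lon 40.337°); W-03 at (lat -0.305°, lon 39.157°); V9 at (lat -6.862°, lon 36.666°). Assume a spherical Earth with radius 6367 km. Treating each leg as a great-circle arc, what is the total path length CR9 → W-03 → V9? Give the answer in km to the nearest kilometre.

2444 km

CR9→W-03: c = 0.261425 rad, d = 1664.49 km
W-03→V9: c = 0.122383 rad, d = 779.21 km
Total = 1664.49 + 779.21 = 2443.70 km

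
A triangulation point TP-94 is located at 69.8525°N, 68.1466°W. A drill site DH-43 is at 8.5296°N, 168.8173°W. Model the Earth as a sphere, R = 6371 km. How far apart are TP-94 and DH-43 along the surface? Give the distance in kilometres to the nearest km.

9522 km

Δφ = -61.3229°,  Δλ = -100.6707°
a = sin²(Δφ/2) + cos φ₁ cos φ₂ sin²(Δλ/2) = 0.461914
c = 2·arcsin(√a) = 1.494550 rad = 85.6314°
d = R·c = 6371 × 1.494550 = 9521.8 km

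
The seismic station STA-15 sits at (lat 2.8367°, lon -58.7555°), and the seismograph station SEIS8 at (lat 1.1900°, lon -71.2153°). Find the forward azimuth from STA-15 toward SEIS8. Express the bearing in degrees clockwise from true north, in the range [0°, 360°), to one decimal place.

262.7°

Δλ = -12.4598°
y = sin Δλ · cos φ₂ = -0.215708
x = cos φ₁ sin φ₂ − sin φ₁ cos φ₂ cos Δλ = -0.027571
θ = atan2(y, x) = -97.2838° → 262.7162° (mod 360°)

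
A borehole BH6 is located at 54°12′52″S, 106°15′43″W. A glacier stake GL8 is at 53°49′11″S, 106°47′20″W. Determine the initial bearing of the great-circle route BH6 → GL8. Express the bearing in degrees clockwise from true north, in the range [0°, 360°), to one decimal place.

BH6: φ = -54.21444°, λ = -106.26194°
GL8: φ = -53.81972°, λ = -106.78889°
Δλ = -0.5269°
y = sin Δλ · cos φ₂ = -0.005429
x = cos φ₁ sin φ₂ − sin φ₁ cos φ₂ cos Δλ = 0.006869
θ = atan2(y, x) = -38.3226° → 321.6774° (mod 360°)

321.7°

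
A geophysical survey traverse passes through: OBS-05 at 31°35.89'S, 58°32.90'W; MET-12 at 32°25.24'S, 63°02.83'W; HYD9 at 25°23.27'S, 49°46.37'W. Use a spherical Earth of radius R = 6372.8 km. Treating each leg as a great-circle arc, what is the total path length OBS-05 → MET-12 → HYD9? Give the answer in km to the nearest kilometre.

OBS-05: φ = -31.59817°, λ = -58.54833°
MET-12: φ = -32.42067°, λ = -63.04717°
HYD9: φ = -25.38783°, λ = -49.77283°
OBS-05→MET-12: c = 0.068105 rad, d = 434.02 km
MET-12→HYD9: c = 0.236771 rad, d = 1508.89 km
Total = 434.02 + 1508.89 = 1942.92 km

1943 km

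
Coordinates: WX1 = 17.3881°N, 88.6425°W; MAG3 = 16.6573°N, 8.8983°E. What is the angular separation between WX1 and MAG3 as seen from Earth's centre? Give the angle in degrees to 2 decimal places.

91.97°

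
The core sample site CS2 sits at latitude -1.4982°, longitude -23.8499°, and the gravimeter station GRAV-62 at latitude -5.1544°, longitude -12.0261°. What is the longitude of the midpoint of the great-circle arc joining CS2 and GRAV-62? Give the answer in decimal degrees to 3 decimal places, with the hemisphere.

17.949°W

Bx = cos φ₂ cos Δλ = 0.974824,  By = cos φ₂ sin Δλ = 0.204074
φₘ = atan2(sin φ₁ + sin φ₂, √((cos φ₁ + Bx)² + By²)) = -3.34405°
λₘ = λ₁ + atan2(By, cos φ₁ + Bx) = -17.94901°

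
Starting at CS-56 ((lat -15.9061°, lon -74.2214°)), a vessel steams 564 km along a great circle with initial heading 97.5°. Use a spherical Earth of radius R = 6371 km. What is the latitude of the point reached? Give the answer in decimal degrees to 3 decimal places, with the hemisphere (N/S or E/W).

δ = d/R = 564/6371 = 0.088526 rad
φ₂ = arcsin(sin φ₁ cos δ + cos φ₁ sin δ cos θ)
   = arcsin(-0.27406·0.99608 + 0.96171·0.08841·-0.13053) = -16.50425°
λ₂ = λ₁ + atan2(sin θ sin δ cos φ₁, cos δ − sin φ₁ sin φ₂) = -68.97605°

16.504°S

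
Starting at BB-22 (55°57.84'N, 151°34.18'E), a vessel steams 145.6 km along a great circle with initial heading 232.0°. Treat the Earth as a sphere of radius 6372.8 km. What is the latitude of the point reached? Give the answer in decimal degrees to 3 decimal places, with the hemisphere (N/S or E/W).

55.145°N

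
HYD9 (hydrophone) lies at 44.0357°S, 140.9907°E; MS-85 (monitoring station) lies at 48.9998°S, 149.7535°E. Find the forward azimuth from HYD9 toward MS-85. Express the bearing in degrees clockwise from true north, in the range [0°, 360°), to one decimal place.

132.6°

Δλ = 8.7628°
y = sin Δλ · cos φ₂ = 0.099947
x = cos φ₁ sin φ₂ − sin φ₁ cos φ₂ cos Δλ = -0.091855
θ = atan2(y, x) = 132.5840° → 132.5840° (mod 360°)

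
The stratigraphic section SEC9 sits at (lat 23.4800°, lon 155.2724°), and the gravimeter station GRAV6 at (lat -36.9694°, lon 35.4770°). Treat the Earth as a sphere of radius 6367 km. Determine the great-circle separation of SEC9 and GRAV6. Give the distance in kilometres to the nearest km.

Δφ = -60.4494°,  Δλ = -119.7954°
a = sin²(Δφ/2) + cos φ₁ cos φ₂ sin²(Δλ/2) = 0.801872
c = 2·arcsin(√a) = 2.218985 rad = 127.1385°
d = R·c = 6367 × 2.218985 = 14128.3 km

14128 km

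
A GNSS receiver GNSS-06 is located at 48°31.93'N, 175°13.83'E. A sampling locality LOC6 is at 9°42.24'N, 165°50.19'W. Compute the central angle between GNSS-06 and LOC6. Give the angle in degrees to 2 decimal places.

41.95°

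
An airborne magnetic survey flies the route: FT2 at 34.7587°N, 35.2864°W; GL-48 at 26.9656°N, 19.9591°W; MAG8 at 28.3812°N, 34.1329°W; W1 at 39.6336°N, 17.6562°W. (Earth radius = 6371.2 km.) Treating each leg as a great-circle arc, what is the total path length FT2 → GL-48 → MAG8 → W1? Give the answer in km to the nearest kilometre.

FT2→GL-48: c = 0.266420 rad, d = 1697.42 km
GL-48→MAG8: c = 0.220340 rad, d = 1403.83 km
MAG8→W1: c = 0.307964 rad, d = 1962.10 km
Total = 1697.42 + 1403.83 + 1962.10 = 5063.35 km

5063 km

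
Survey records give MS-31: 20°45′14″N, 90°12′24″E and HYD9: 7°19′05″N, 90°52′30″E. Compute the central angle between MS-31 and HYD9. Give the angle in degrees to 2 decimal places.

13.45°

MS-31: φ = +20.75389°, λ = +90.20667°
HYD9: φ = +7.31806°, λ = +90.87500°
Δφ = -13.4358°,  Δλ = 0.6683°
a = sin²(Δφ/2) + cos φ₁ cos φ₂ sin²(Δλ/2) = 0.013716
c = 2·arcsin(√a) = 0.234771 rad = 13.4514°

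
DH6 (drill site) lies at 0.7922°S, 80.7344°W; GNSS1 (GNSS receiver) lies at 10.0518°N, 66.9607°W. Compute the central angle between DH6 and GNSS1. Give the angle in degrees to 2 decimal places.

17.48°

Δφ = 10.8440°,  Δλ = 13.7737°
a = sin²(Δφ/2) + cos φ₁ cos φ₂ sin²(Δλ/2) = 0.023085
c = 2·arcsin(√a) = 0.305054 rad = 17.4783°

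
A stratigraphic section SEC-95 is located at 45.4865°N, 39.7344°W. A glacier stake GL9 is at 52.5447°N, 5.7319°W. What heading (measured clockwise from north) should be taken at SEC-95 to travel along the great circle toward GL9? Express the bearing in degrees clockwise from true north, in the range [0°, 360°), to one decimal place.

Δλ = 34.0025°
y = sin Δλ · cos φ₂ = 0.340091
x = cos φ₁ sin φ₂ − sin φ₁ cos φ₂ cos Δλ = 0.197027
θ = atan2(y, x) = 59.9147° → 59.9147° (mod 360°)

59.9°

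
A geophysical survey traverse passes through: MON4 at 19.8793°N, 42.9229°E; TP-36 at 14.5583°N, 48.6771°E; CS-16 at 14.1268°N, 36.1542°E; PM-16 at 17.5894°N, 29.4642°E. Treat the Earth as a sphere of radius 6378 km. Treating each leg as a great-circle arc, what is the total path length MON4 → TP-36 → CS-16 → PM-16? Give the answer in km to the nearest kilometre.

3016 km

MON4→TP-36: c = 0.133483 rad, d = 851.36 km
TP-36→CS-16: c = 0.211861 rad, d = 1351.25 km
CS-16→PM-16: c = 0.127522 rad, d = 813.34 km
Total = 851.36 + 1351.25 + 813.34 = 3015.94 km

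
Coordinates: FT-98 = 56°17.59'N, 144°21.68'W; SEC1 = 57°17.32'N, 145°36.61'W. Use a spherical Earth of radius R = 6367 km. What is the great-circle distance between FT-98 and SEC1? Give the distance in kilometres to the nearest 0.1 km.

134.2 km

FT-98: φ = +56.29317°, λ = -144.36133°
SEC1: φ = +57.28867°, λ = -145.61017°
Δφ = 0.9955°,  Δλ = -1.2488°
a = sin²(Δφ/2) + cos φ₁ cos φ₂ sin²(Δλ/2) = 0.000111
c = 2·arcsin(√a) = 0.021080 rad = 1.2078°
d = R·c = 6367 × 0.021080 = 134.2 km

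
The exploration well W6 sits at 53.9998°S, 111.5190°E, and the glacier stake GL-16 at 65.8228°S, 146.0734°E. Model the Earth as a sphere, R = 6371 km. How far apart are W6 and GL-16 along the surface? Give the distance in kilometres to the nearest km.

Δφ = -11.8230°,  Δλ = 34.5544°
a = sin²(Δφ/2) + cos φ₁ cos φ₂ sin²(Δλ/2) = 0.031842
c = 2·arcsin(√a) = 0.358806 rad = 20.5581°
d = R·c = 6371 × 0.358806 = 2286.0 km

2286 km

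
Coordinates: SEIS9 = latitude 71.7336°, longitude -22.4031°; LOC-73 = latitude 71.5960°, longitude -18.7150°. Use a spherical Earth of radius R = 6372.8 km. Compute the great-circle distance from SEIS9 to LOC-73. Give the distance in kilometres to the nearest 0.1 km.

Δφ = -0.1376°,  Δλ = 3.6881°
a = sin²(Δφ/2) + cos φ₁ cos φ₂ sin²(Δλ/2) = 0.000104
c = 2·arcsin(√a) = 0.020388 rad = 1.1681°
d = R·c = 6372.8 × 0.020388 = 129.9 km

129.9 km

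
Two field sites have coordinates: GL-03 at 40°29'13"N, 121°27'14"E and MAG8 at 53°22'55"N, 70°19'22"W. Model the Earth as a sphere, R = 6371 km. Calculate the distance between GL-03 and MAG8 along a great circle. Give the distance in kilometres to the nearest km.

GL-03: φ = +40.48694°, λ = +121.45389°
MAG8: φ = +53.38194°, λ = -70.32278°
Δφ = 12.8950°,  Δλ = 168.2233°
a = sin²(Δφ/2) + cos φ₁ cos φ₂ sin²(Δλ/2) = 0.461489
c = 2·arcsin(√a) = 1.493697 rad = 85.5825°
d = R·c = 6371 × 1.493697 = 9516.3 km

9516 km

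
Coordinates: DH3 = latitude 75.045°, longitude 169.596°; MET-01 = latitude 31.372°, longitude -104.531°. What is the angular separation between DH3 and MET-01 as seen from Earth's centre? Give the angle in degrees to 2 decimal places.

58.75°

Δφ = -43.6730°,  Δλ = 85.8730°
a = sin²(Δφ/2) + cos φ₁ cos φ₂ sin²(Δλ/2) = 0.240592
c = 2·arcsin(√a) = 1.025331 rad = 58.7471°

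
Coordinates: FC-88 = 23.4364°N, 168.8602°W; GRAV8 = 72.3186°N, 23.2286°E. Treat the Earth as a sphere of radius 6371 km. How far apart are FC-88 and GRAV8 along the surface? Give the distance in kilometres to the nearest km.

Δφ = 48.8822°,  Δλ = -167.9112°
a = sin²(Δφ/2) + cos φ₁ cos φ₂ sin²(Δλ/2) = 0.446773
c = 2·arcsin(√a) = 1.464140 rad = 83.8890°
d = R·c = 6371 × 1.464140 = 9328.0 km

9328 km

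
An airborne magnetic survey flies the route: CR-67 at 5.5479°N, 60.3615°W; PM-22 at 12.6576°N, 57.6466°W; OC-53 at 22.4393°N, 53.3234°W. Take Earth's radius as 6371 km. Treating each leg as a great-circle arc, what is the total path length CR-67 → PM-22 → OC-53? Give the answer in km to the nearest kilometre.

CR-67→PM-22: c = 0.132604 rad, d = 844.82 km
PM-22→OC-53: c = 0.185217 rad, d = 1180.02 km
Total = 844.82 + 1180.02 = 2024.84 km

2025 km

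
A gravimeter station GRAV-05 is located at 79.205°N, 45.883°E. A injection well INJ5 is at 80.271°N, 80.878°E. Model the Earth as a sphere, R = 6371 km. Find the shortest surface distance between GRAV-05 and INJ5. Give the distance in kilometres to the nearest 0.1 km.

Δφ = 1.0660°,  Δλ = 34.9950°
a = sin²(Δφ/2) + cos φ₁ cos φ₂ sin²(Δλ/2) = 0.002948
c = 2·arcsin(√a) = 0.108639 rad = 6.2246°
d = R·c = 6371 × 0.108639 = 692.1 km

692.1 km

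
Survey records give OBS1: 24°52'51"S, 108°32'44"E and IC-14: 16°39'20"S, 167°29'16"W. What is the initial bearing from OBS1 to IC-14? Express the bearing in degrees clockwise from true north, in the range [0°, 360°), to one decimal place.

OBS1: φ = -24.88083°, λ = +108.54556°
IC-14: φ = -16.65556°, λ = -167.48778°
Δλ = 83.9667°
y = sin Δλ · cos φ₂ = 0.952738
x = cos φ₁ sin φ₂ − sin φ₁ cos φ₂ cos Δλ = -0.217648
θ = atan2(y, x) = 102.8681° → 102.8681° (mod 360°)

102.9°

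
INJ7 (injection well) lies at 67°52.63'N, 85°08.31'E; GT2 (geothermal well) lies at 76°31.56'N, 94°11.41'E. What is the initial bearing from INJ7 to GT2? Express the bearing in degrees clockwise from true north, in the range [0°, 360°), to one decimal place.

INJ7: φ = +67.87717°, λ = +85.13850°
GT2: φ = +76.52600°, λ = +94.19017°
Δλ = 9.0517°
y = sin Δλ · cos φ₂ = 0.036657
x = cos φ₁ sin φ₂ − sin φ₁ cos φ₂ cos Δλ = 0.153066
θ = atan2(y, x) = 13.4680° → 13.4680° (mod 360°)

13.5°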